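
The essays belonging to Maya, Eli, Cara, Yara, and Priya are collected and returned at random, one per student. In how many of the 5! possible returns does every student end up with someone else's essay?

44

This is the derangement count D_5: permutations of 5 items with no fixed point.
By inclusion–exclusion this is Σ_{j=0}^{5} (−1)^j C(5,j)·(5−j)!.
Computing: 120 − 120 + 60 − 20 + 5 − 1 = 44.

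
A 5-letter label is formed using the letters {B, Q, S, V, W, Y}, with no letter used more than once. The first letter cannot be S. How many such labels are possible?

600

The first letter has 6−1 = 5 choices (anything except S).
The remaining 4 letters are filled from the other 5 symbols without repetition: 5 × 4 × 3 × 2 = 120.
Total: 5 × 120 = 600.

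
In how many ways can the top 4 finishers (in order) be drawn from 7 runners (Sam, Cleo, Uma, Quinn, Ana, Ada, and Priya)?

840

This is an ordered selection of 4 from 7: P(7,4).
That gives 7 × 6 × 5 × 4 = 840.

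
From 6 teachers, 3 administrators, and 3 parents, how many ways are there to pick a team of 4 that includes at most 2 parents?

486

Split by how many parents are chosen (0 through 2).
Sum: C(3,0)·C(9,4) + C(3,1)·C(9,3) + C(3,2)·C(9,2) = 126 + 252 + 108 = 486.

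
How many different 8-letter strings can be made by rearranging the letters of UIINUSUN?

1680

UIINUSUN has 8 letters with I appearing twice, N appearing twice, and U appearing 3 times.
The number of distinct arrangements is 8!/(3!·2!·2!) = 40320/24 = 1680.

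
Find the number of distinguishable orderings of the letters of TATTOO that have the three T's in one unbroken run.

12

Treat the 3 copies of T as a single block. The multiset to arrange is then {TTT, A, O, O}, 4 items in all.
That gives (4)!/(2!) = 12 arrangements.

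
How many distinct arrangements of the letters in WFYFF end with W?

With the last slot taken by W, it remains to arrange the other 4 letters (FYFF).
Those 4 letters have F appearing 3 times, giving (4)!/(3!) = 4.

4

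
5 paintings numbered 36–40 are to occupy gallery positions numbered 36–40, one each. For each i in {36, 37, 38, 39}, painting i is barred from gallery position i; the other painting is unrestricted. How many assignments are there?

53

Let Aᵢ (for 36 ≤ i ≤ 39) be the placements that put painting i in its forbidden gallery position. Any j of these fix j positions, leaving (5−j)! ways to fill the rest, and there are C(4,j) ways to pick which j.
By inclusion–exclusion, the number of valid placements is Σ_{j=0}^{4} (−1)^j C(4,j)·(5−j)!.
Computing: 120 − 96 + 36 − 8 + 1 = 53.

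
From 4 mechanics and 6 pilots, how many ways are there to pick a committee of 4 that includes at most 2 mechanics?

Split by how many mechanics are chosen (0 through 2).
Sum: C(4,0)·C(6,4) + C(4,1)·C(6,3) + C(4,2)·C(6,2) = 15 + 80 + 90 = 185.

185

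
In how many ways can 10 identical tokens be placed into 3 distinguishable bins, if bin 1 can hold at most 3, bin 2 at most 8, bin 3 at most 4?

By stars and bars, unrestricted non-negative solutions to x_1+…+x_3 = 10 number C(10+2,2) = 66.
Subtract solutions that violate a single cap (substitute x_i' = x_i − (cap_i+1)): x_1 ≥ 4 gives C(8,2) = 28; x_2 ≥ 9 gives C(3,2) = 3; x_3 ≥ 5 gives C(7,2) = 21. Together 52.
Add back pairs where two caps are both exceeded: 0 + 3 + 0 = 3.
By inclusion–exclusion the count is 66 − 52 + 3 = 17.

17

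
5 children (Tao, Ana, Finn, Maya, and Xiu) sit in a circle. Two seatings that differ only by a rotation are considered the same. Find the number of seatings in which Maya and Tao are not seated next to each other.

12

Without the restriction there are (4)! = 24 seatings.
Seatings with Maya beside Tao: treat them as a block with 2 internal orders, giving 2 × (3)! = 12.
Subtracting, 24 − 12 = 12.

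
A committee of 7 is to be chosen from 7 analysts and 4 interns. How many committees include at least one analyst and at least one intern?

329

With no constraint there are C(11,7) = 330 possible selections.
Selections missing a whole group: no analysts → C(4,7) = 0; no interns → C(7,7) = 1.
Both groups omitted at once is impossible, so 330 − 1 = 329.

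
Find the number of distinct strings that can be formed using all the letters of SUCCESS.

420

Letter multiplicities in SUCCESS: C×2, E×1, S×3, U×1.
So there are 7! / (3!·2!) = 420 distinguishable arrangements.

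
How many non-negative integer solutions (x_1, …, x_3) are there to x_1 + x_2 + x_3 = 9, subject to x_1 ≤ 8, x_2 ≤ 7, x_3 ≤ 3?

30

Without the upper bounds there are C(11,2) = 55 ways to split 9 among 3 variables.
Subtract solutions that violate a single cap (substitute x_i' = x_i − (cap_i+1)): x_1 ≥ 9 gives C(2,2) = 1; x_2 ≥ 8 gives C(3,2) = 3; x_3 ≥ 4 gives C(7,2) = 21. Together 25.
No two caps can be exceeded simultaneously, so the pair terms are all 0.
By inclusion–exclusion the count is 55 − 25 + 0 = 30.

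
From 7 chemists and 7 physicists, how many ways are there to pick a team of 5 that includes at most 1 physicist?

Split by how many physicists are chosen (0 through 1).
Sum: C(7,0)·C(7,5) + C(7,1)·C(7,4) = 21 + 245 = 266.

266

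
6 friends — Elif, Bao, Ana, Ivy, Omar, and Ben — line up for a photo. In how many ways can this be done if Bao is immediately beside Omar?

240

Treat {Bao, Omar} as a single unit. There are 5 units to order, and the pair itself can be ordered 2 ways.
So the count is 2·(5)! = 240.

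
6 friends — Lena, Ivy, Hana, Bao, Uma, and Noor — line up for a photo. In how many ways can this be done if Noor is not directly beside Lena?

There are 6! = 720 arrangements in all. If Noor and Lena are adjacent, merging them into one block gives 2·(5)! = 240 arrangements.
Complementary counting: 720 − 240 = 480.

480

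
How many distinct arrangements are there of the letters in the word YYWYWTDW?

1120

The 8 letters of YYWYWTDW have repeats: W appearing 3 times and Y appearing 3 times.
So there are 8! / (3!·3!) = 1120 distinguishable arrangements.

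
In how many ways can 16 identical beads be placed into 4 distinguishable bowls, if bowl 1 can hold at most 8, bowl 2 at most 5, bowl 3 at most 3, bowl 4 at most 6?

73

Ignoring the caps, the number of non-negative solutions to x_1+…+x_4 = 16 is C(19,3) = 969.
Subtract solutions that violate a single cap (substitute x_i' = x_i − (cap_i+1)): x_1 ≥ 9 gives C(10,3) = 120; x_2 ≥ 6 gives C(13,3) = 286; x_3 ≥ 4 gives C(15,3) = 455; x_4 ≥ 7 gives C(12,3) = 220. Together 1081.
Add back pairs where two caps are both exceeded: 4 + 20 + 1 + 84 + 20 + 56 = 185.
By inclusion–exclusion the count is 969 − 1081 + 185 = 73.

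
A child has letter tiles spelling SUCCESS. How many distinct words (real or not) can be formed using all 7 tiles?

Letter multiplicities in SUCCESS: C×2, E×1, S×3, U×1.
The number of distinct arrangements is 7!/(3!·2!) = 5040/12 = 420.

420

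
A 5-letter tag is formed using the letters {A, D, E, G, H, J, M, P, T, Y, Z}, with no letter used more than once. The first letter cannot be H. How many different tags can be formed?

The first letter has 11−1 = 10 choices (anything except H).
The remaining 4 letters are filled from the other 10 symbols without repetition: 10 × 9 × 8 × 7 = 5040.
Total: 10 × 5040 = 50400.

50400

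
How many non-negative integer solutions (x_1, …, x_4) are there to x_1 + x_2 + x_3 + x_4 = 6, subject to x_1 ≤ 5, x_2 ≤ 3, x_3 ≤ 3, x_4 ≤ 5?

Without the upper bounds there are C(9,3) = 84 ways to split 6 among 4 variables.
Subtract solutions that violate a single cap (substitute x_i' = x_i − (cap_i+1)): x_1 ≥ 6 gives C(3,3) = 1; x_2 ≥ 4 gives C(5,3) = 10; x_3 ≥ 4 gives C(5,3) = 10; x_4 ≥ 6 gives C(3,3) = 1. Together 22.
No two caps can be exceeded simultaneously, so the pair terms are all 0.
By inclusion–exclusion the count is 84 − 22 + 0 = 62.

62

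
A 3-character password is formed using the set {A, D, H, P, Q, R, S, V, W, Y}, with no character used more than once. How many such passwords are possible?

720

This is a permutation of 3 out of 10: P(10,3) = 10!/7!.
That product is 10 × 9 × 8 = 720.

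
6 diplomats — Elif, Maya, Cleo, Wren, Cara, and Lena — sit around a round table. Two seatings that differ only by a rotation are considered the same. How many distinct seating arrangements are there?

Fix one person's seat to break rotational symmetry; the remaining 5 people can be arranged in (5)! = 120 ways.

120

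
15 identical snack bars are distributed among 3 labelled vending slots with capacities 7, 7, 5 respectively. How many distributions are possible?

By stars and bars, unrestricted non-negative solutions to x_1+…+x_3 = 15 number C(15+2,2) = 136.
Subtract solutions that violate a single cap (substitute x_i' = x_i − (cap_i+1)): x_1 ≥ 8 gives C(9,2) = 36; x_2 ≥ 8 gives C(9,2) = 36; x_3 ≥ 6 gives C(11,2) = 55. Together 127.
Add back pairs where two caps are both exceeded: 0 + 3 + 3 = 6.
By inclusion–exclusion the count is 136 − 127 + 6 = 15.

15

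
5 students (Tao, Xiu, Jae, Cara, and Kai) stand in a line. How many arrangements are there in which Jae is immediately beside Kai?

Treat {Jae, Kai} as a single unit. There are 4 units to order, and the pair itself can be ordered 2 ways.
So the count is 2·(4)! = 48.

48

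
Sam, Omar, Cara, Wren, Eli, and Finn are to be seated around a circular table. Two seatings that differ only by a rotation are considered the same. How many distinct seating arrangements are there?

120

Around a circle, 6 distinct people have 6!/6 = (5)! = 120 rotationally distinct seatings.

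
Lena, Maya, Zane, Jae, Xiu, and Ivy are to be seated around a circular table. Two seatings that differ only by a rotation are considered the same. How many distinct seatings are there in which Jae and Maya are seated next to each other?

48

Glue Jae and Maya into a block (2 internal orders). Seating 5 units around a circle gives (4)! arrangements.
So 2 × (4)! = 2 × 24 = 48.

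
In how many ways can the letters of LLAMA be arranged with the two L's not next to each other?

18

There are 5!/(2!·2!) = 30 arrangements of LLAMA in total.
If the two L's are adjacent, glue them into one block, leaving 4 items to arrange: (4)!/(2!) = 12 ways.
Subtracting, 30 − 12 = 18 arrangements keep the L's apart.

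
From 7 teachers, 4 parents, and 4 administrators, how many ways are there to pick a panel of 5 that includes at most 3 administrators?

2992

Split by how many administrators are chosen (0 through 3).
Sum: C(4,0)·C(11,5) + C(4,1)·C(11,4) + C(4,2)·C(11,3) + C(4,3)·C(11,2) = 462 + 1320 + 990 + 220 = 2992.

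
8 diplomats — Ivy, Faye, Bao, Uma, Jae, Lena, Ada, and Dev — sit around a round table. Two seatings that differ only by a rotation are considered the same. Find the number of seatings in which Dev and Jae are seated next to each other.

Treat {Dev, Jae} as one unit (2 internal orders) and seat the resulting 7 units around the table: (6)! circular arrangements.
So 2 × (6)! = 2 × 720 = 1440.

1440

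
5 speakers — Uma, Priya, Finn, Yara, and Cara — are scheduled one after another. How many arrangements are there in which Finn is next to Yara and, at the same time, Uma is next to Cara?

Treat {Finn,Yara} as one block (2 orders) and {Uma,Cara} as another (2 orders).
That leaves 3 units to arrange: 2 × 2 × 3! = 4 × 6 = 24.

24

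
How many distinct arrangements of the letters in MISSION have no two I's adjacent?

There are 7!/(2!·2!) = 1260 arrangements of MISSION in total.
If the two I's are adjacent, glue them into one block, leaving 6 items to arrange: (6)!/(2!) = 360 ways.
Hence 1260 − 360 = 900.

900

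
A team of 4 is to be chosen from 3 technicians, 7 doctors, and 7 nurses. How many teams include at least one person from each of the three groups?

1029

With no constraint there are C(17,4) = 2380 possible selections.
Subtract selections that omit an entire group: no technicians → C(14,4) = 1001; no doctors → C(10,4) = 210; no nurses → C(10,4) = 210.
Add back selections omitting two groups (i.e. drawn from a single group): C(3,4) + C(7,4) + C(7,4) = 70.
By inclusion–exclusion: 2380 − 1421 + 70 = 1029.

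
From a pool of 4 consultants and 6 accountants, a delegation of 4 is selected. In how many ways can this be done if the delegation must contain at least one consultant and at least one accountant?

194

With no constraint there are C(10,4) = 210 possible selections.
Subtract selections that omit an entire group: no consultants → C(6,4) = 15; no accountants → C(4,4) = 1.
Both groups omitted at once is impossible, so 210 − 16 = 194.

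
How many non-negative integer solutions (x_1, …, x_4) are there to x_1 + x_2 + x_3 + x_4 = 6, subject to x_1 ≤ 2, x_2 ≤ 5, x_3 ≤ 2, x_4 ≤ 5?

By stars and bars, unrestricted non-negative solutions to x_1+…+x_4 = 6 number C(6+3,3) = 84.
Subtract solutions that violate a single cap (substitute x_i' = x_i − (cap_i+1)): x_1 ≥ 3 gives C(6,3) = 20; x_2 ≥ 6 gives C(3,3) = 1; x_3 ≥ 3 gives C(6,3) = 20; x_4 ≥ 6 gives C(3,3) = 1. Together 42.
Add back pairs where two caps are both exceeded: 0 + 1 + 0 + 0 + 0 + 0 = 1.
By inclusion–exclusion the count is 84 − 42 + 1 = 43.

43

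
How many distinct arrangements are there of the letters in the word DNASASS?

420

DNASASS has 7 letters with A appearing twice and S appearing 3 times.
The number of distinct arrangements is 7!/(3!·2!) = 5040/12 = 420.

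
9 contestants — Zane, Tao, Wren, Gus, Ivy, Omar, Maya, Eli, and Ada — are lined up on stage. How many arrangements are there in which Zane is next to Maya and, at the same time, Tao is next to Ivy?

Treat {Zane,Maya} as one block (2 orders) and {Tao,Ivy} as another (2 orders).
That leaves 7 units to arrange: 2 × 2 × 7! = 4 × 5040 = 20160.

20160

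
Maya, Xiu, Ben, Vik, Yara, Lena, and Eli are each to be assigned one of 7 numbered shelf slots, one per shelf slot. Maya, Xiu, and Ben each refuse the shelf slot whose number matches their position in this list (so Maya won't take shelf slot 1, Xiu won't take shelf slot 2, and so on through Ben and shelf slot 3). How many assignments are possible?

3216

Let Aᵢ (for i ∈ {1, 2, 3}) be the placements that put person i in their forbidden shelf slot. Any j of these fix j positions, leaving (7−j)! ways to fill the rest, and there are C(3,j) ways to pick which j.
By inclusion–exclusion, the number of valid placements is Σ_{j=0}^{3} (−1)^j C(3,j)·(7−j)!.
Computing: 5040 − 2160 + 360 − 24 = 3216.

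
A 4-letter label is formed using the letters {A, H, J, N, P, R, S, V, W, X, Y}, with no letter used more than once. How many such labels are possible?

7920

With no repetition, fill the 4 letters in order: 11 choices, then 10, down to 8.
That product is 11 × 10 × 9 × 8 = 7920.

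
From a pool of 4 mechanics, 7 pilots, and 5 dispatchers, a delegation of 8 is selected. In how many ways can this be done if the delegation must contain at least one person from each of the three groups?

With no constraint there are C(16,8) = 12870 possible selections.
Subtract selections that omit an entire group: no mechanics → C(12,8) = 495; no pilots → C(9,8) = 9; no dispatchers → C(11,8) = 165.
Add back selections omitting two groups (i.e. drawn from a single group): C(4,8) + C(7,8) + C(5,8) = 0.
By inclusion–exclusion: 12870 − 669 + 0 = 12201.

12201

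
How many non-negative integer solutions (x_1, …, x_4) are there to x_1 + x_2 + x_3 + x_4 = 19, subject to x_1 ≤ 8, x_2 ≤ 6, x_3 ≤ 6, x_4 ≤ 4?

55

By stars and bars, unrestricted non-negative solutions to x_1+…+x_4 = 19 number C(19+3,3) = 1540.
Subtract solutions that violate a single cap (substitute x_i' = x_i − (cap_i+1)): x_1 ≥ 9 gives C(13,3) = 286; x_2 ≥ 7 gives C(15,3) = 455; x_3 ≥ 7 gives C(15,3) = 455; x_4 ≥ 5 gives C(17,3) = 680. Together 1876.
Add back pairs where two caps are both exceeded: 20 + 20 + 56 + 56 + 120 + 120 = 392.
Subtract triples: 0 + 0 + 0 + 1 = 1.
By inclusion–exclusion the count is 1540 − 1876 + 392 − 1 = 55.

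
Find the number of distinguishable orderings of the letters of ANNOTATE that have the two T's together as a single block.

Treat the 2 copies of T as a single block. The multiset to arrange is then {TT, A, A, E, N, N, O}, 7 items in all.
That gives (7)!/(2!·2!) = 1260 arrangements.

1260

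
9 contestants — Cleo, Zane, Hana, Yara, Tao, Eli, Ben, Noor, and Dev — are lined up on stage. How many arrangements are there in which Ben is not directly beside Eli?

Of the 9! = 362880 arrangements, those with Ben and Eli adjacent number 2 × 8! = 80640 (treat the pair as a block with 2 internal orders).
Complementary counting: 362880 − 80640 = 282240.

282240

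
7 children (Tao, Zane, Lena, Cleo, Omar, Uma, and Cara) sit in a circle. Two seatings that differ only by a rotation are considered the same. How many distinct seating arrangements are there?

720

Around a circle, 7 distinct people have 7!/7 = (6)! = 720 rotationally distinct seatings.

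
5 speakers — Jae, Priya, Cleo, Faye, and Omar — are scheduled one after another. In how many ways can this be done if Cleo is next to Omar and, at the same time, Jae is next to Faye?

24

Treat {Cleo,Omar} as one block (2 orders) and {Jae,Faye} as another (2 orders).
That leaves 3 units to arrange: 2 × 2 × 3! = 4 × 6 = 24.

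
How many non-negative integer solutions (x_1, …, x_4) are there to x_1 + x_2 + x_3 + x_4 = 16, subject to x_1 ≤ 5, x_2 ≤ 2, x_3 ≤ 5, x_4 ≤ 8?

Ignoring the caps, the number of non-negative solutions to x_1+…+x_4 = 16 is C(19,3) = 969.
Subtract solutions that violate a single cap (substitute x_i' = x_i − (cap_i+1)): x_1 ≥ 6 gives C(13,3) = 286; x_2 ≥ 3 gives C(16,3) = 560; x_3 ≥ 6 gives C(13,3) = 286; x_4 ≥ 9 gives C(10,3) = 120. Together 1252.
Add back pairs where two caps are both exceeded: 120 + 35 + 4 + 120 + 35 + 4 = 318.
Subtract triples: 4 + 0 + 0 + 0 = 4.
By inclusion–exclusion the count is 969 − 1252 + 318 − 4 = 31.

31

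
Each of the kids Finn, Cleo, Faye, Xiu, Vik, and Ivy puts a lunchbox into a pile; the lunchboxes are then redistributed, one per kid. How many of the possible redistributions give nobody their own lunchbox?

This is the derangement count D_6: permutations of 6 items with no fixed point.
By inclusion–exclusion this is Σ_{j=0}^{6} (−1)^j C(6,j)·(6−j)!.
Computing: 720 − 720 + 360 − 120 + 30 − 6 + 1 = 265.

265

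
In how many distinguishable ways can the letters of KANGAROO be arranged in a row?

KANGAROO has 8 letters with A appearing twice and O appearing twice.
So there are 8! / (2!·2!) = 10080 distinguishable arrangements.

10080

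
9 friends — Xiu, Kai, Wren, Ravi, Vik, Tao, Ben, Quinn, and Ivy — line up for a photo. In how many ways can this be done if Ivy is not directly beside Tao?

There are 9! = 362880 arrangements in all. If Ivy and Tao are adjacent, merging them into one block gives 2·(8)! = 80640 arrangements.
Complementary counting: 362880 − 80640 = 282240.

282240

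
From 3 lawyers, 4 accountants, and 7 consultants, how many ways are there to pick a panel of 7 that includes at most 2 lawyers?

Split by how many lawyers are chosen (0 through 2).
Sum: C(3,0)·C(11,7) + C(3,1)·C(11,6) + C(3,2)·C(11,5) = 330 + 1386 + 1386 = 3102.

3102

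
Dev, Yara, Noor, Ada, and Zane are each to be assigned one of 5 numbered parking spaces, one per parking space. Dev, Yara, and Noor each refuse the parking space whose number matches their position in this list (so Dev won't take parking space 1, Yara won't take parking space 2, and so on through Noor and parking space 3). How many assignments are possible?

Let Aᵢ (for i ∈ {1, 2, 3}) be the placements that put person i in their forbidden parking space. Any j of these fix j positions, leaving (5−j)! ways to fill the rest, and there are C(3,j) ways to pick which j.
By inclusion–exclusion, the number of valid placements is Σ_{j=0}^{3} (−1)^j C(3,j)·(5−j)!.
Computing: 120 − 72 + 18 − 2 = 64.

64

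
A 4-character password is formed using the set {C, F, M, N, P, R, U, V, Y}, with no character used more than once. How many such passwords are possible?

This is a permutation of 4 out of 9: P(9,4) = 9!/5!.
9 × 8 × 7 × 6 = 3024.

3024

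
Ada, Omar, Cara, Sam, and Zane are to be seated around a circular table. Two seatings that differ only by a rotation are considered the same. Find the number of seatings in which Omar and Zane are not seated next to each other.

12

Without the restriction there are (4)! = 24 seatings.
Those with Omar next to Zane: fuse the pair into one unit and seat 4 units around a circle — 2·(3)! = 12.
Subtracting, 24 − 12 = 12.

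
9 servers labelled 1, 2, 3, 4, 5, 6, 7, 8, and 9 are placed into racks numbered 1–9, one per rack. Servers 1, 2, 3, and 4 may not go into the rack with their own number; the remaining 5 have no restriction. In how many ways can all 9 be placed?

229080

Let Aᵢ (for 1 ≤ i ≤ 4) be the placements that put server i in its forbidden rack. Any j of these fix j positions, leaving (9−j)! ways to fill the rest, and there are C(4,j) ways to pick which j.
By inclusion–exclusion, the number of valid placements is Σ_{j=0}^{4} (−1)^j C(4,j)·(9−j)!.
Computing: 362880 − 161280 + 30240 − 2880 + 120 = 229080.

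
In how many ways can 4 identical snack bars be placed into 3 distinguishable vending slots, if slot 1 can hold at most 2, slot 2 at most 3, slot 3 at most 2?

By stars and bars, unrestricted non-negative solutions to x_1+…+x_3 = 4 number C(4+2,2) = 15.
Subtract solutions that violate a single cap (substitute x_i' = x_i − (cap_i+1)): x_1 ≥ 3 gives C(3,2) = 3; x_2 ≥ 4 gives C(2,2) = 1; x_3 ≥ 3 gives C(3,2) = 3. Together 7.
No two caps can be exceeded simultaneously, so the pair terms are all 0.
By inclusion–exclusion the count is 15 − 7 + 0 = 8.

8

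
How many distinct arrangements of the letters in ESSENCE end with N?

Fix N in the last position and arrange the remaining 6 letters.
Those 6 letters have E appearing 3 times and S appearing twice, giving (6)!/(3!·2!) = 60.

60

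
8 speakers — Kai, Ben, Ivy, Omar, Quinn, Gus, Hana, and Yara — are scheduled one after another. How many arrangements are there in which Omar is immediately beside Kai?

Place the 6 others and the Omar-Kai pair as 7 objects in a line; the pair has 2 internal arrangements.
So the count is 2·(7)! = 10080.

10080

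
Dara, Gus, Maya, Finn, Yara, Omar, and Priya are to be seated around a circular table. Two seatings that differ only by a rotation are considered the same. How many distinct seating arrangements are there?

Fix one person's seat to break rotational symmetry; the remaining 6 people can be arranged in (6)! = 720 ways.

720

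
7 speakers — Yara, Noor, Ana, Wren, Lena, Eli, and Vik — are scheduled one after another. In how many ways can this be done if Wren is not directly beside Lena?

3600

Of the 7! = 5040 arrangements, those with Wren and Lena adjacent number 2 × 6! = 1440 (treat the pair as a block with 2 internal orders).
Complementary counting: 5040 − 1440 = 3600.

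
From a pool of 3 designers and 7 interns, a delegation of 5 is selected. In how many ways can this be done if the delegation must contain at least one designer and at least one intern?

231

Total 5-person selections from all 10: C(10,5) = 252.
Subtract selections that omit an entire group: no designers → C(7,5) = 21; no interns → C(3,5) = 0.
Both groups omitted at once is impossible, so 252 − 21 = 231.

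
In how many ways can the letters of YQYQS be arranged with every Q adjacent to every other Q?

Treat the 2 copies of Q as a single block. The multiset to arrange is then {QQ, S, Y, Y}, 4 items in all.
That gives (4)!/(2!) = 12 arrangements.

12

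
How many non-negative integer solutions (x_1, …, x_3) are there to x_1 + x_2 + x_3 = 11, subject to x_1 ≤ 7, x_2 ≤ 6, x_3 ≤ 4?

25

Ignoring the caps, the number of non-negative solutions to x_1+…+x_3 = 11 is C(13,2) = 78.
Subtract solutions that violate a single cap (substitute x_i' = x_i − (cap_i+1)): x_1 ≥ 8 gives C(5,2) = 10; x_2 ≥ 7 gives C(6,2) = 15; x_3 ≥ 5 gives C(8,2) = 28. Together 53.
No two caps can be exceeded simultaneously, so the pair terms are all 0.
By inclusion–exclusion the count is 78 − 53 + 0 = 25.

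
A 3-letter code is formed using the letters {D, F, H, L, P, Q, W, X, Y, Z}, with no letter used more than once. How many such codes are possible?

720

This is a permutation of 3 out of 10: P(10,3) = 10!/7!.
10 × 9 × 8 = 720.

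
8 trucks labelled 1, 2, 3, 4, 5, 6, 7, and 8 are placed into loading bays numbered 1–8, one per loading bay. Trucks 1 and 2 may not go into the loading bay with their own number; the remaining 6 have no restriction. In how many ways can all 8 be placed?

Let Aᵢ (for i ∈ {1, 2}) be the placements that put truck i in its forbidden loading bay. Any j of these fix j positions, leaving (8−j)! ways to fill the rest, and there are C(2,j) ways to pick which j.
By inclusion–exclusion, the number of valid placements is Σ_{j=0}^{2} (−1)^j C(2,j)·(8−j)!.
Computing: 40320 − 10080 + 720 = 30960.

30960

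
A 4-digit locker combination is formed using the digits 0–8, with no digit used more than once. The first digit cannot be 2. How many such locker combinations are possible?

2688

The first digit has 9−1 = 8 choices (anything except 2).
The remaining 3 digits are filled from the other 8 symbols without repetition: 8 × 7 × 6 = 336.
Total: 8 × 336 = 2688.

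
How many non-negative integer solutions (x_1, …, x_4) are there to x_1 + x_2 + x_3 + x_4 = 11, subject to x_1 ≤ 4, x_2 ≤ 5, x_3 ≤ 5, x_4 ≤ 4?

92

By stars and bars, unrestricted non-negative solutions to x_1+…+x_4 = 11 number C(11+3,3) = 364.
Subtract solutions that violate a single cap (substitute x_i' = x_i − (cap_i+1)): x_1 ≥ 5 gives C(9,3) = 84; x_2 ≥ 6 gives C(8,3) = 56; x_3 ≥ 6 gives C(8,3) = 56; x_4 ≥ 5 gives C(9,3) = 84. Together 280.
Add back pairs where two caps are both exceeded: 1 + 1 + 4 + 0 + 1 + 1 = 8.
By inclusion–exclusion the count is 364 − 280 + 8 = 92.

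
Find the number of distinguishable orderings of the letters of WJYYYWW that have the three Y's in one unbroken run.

20

Treat the 3 copies of Y as a single block. The multiset to arrange is then {YYY, J, W, W, W}, 5 items in all.
That gives (5)!/(3!) = 20 arrangements.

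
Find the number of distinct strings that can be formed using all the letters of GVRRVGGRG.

1260

GVRRVGGRG has 9 letters with G appearing 4 times, R appearing 3 times, and V appearing twice.
So there are 9! / (4!·3!·2!) = 1260 distinguishable arrangements.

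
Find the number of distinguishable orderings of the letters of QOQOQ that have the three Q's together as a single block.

3

Treat the 3 copies of Q as a single block. The multiset to arrange is then {QQQ, O, O}, 3 items in all.
That gives (3)!/(2!) = 3 arrangements.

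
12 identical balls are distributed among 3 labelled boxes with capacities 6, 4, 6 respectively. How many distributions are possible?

15

Ignoring the caps, the number of non-negative solutions to x_1+…+x_3 = 12 is C(14,2) = 91.
Subtract solutions that violate a single cap (substitute x_i' = x_i − (cap_i+1)): x_1 ≥ 7 gives C(7,2) = 21; x_2 ≥ 5 gives C(9,2) = 36; x_3 ≥ 7 gives C(7,2) = 21. Together 78.
Add back pairs where two caps are both exceeded: 1 + 0 + 1 = 2.
By inclusion–exclusion the count is 91 − 78 + 2 = 15.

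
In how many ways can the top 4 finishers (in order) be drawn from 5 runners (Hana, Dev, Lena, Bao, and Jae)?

This is an ordered selection of 4 from 5: P(5,4).
That gives 5 × 4 × 3 × 2 = 120.

120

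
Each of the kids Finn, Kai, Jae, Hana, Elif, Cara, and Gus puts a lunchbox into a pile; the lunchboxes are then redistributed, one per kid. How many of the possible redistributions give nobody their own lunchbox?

1854

This is the derangement count D_7: permutations of 7 items with no fixed point.
By inclusion–exclusion this is Σ_{j=0}^{7} (−1)^j C(7,j)·(7−j)!.
Computing: 5040 − 5040 + 2520 − 840 + 210 − 42 + 7 − 1 = 1854.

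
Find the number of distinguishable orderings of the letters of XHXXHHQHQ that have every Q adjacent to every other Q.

280

Treat the 2 copies of Q as a single block. The multiset to arrange is then {QQ, H, H, H, H, X, X, X}, 8 items in all.
That gives (8)!/(4!·3!) = 280 arrangements.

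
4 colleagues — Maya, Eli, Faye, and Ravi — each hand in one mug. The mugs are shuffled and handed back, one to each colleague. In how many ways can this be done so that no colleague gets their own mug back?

9

Count assignments avoiding every fixed point. For any j of the 4 colleagues fixed to their own mug, the other 4−j can be arranged in (4−j)! ways.
By inclusion–exclusion this is Σ_{j=0}^{4} (−1)^j C(4,j)·(4−j)!.
Computing: 24 − 24 + 12 − 4 + 1 = 9.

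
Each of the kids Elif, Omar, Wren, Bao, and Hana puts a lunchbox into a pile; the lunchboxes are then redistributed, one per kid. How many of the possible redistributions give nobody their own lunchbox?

44

This is the derangement count D_5: permutations of 5 items with no fixed point.
By inclusion–exclusion this is Σ_{j=0}^{5} (−1)^j C(5,j)·(5−j)!.
Computing: 120 − 120 + 60 − 20 + 5 − 1 = 44.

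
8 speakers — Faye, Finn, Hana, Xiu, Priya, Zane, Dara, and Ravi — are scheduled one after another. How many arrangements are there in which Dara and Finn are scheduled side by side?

Treat {Dara, Finn} as a single unit. There are 7 units to order, and the pair itself can be ordered 2 ways.
So the count is 2·(7)! = 10080.

10080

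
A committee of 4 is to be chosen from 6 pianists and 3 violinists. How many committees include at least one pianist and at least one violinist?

111

With no constraint there are C(9,4) = 126 possible selections.
Selections missing a whole group: no pianists → C(3,4) = 0; no violinists → C(6,4) = 15.
Both groups omitted at once is impossible, so 126 − 15 = 111.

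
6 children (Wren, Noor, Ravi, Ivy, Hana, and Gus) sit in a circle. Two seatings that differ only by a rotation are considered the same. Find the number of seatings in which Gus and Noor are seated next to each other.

Glue Gus and Noor into a block (2 internal orders). Seating 5 units around a circle gives (4)! arrangements.
So 2 × (4)! = 2 × 24 = 48.

48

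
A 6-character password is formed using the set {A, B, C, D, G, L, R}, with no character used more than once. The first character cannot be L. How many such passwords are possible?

4320

The first character has 7−1 = 6 choices (anything except L).
The remaining 5 characters are filled from the other 6 symbols without repetition: 6 × 5 × 4 × 3 × 2 = 720.
Total: 6 × 720 = 4320.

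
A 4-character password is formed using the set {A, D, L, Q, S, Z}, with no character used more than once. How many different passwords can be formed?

With no repetition, fill the 4 characters in order: 6 choices, then 5, down to 3.
6 × 5 × 4 × 3 = 360.

360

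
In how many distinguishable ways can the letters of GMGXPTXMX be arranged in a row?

Letter multiplicities in GMGXPTXMX: G×2, M×2, P×1, T×1, X×3.
The number of distinct arrangements is 9!/(3!·2!·2!) = 362880/24 = 15120.

15120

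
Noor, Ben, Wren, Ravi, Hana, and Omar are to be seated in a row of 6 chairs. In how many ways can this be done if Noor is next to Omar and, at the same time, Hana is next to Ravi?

Treat {Noor,Omar} as one block (2 orders) and {Hana,Ravi} as another (2 orders).
That leaves 4 units to arrange: 2 × 2 × 4! = 4 × 24 = 96.

96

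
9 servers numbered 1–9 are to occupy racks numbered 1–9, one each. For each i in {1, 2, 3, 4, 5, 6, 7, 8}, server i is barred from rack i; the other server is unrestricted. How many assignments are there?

Let Aᵢ (for 1 ≤ i ≤ 8) be the placements that put server i in its forbidden rack. Any j of these fix j positions, leaving (9−j)! ways to fill the rest, and there are C(8,j) ways to pick which j.
By inclusion–exclusion, the number of valid placements is Σ_{j=0}^{8} (−1)^j C(8,j)·(9−j)!.
Computing: 362880 − 322560 + 141120 − 40320 + 8400 − 1344 + 168 − 16 + 1 = 148329.

148329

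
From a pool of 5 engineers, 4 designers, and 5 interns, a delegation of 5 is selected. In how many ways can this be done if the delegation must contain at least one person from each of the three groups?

1500

With no constraint there are C(14,5) = 2002 possible selections.
Subtract selections that omit an entire group: no engineers → C(9,5) = 126; no designers → C(10,5) = 252; no interns → C(9,5) = 126.
Add back selections omitting two groups (i.e. drawn from a single group): C(5,5) + C(4,5) + C(5,5) = 2.
By inclusion–exclusion: 2002 − 504 + 2 = 1500.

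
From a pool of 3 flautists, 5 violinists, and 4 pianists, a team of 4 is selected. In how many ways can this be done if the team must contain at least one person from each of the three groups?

Unrestricted: C(12,4) = 495 ways to pick any 4 of the 12.
Selections missing a whole group: no flautists → C(9,4) = 126; no violinists → C(7,4) = 35; no pianists → C(8,4) = 70.
Add back selections omitting two groups (i.e. drawn from a single group): C(3,4) + C(5,4) + C(4,4) = 6.
By inclusion–exclusion: 495 − 231 + 6 = 270.

270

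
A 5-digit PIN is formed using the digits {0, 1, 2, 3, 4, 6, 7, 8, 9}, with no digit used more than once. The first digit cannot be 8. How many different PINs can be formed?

13440

The first digit has 9−1 = 8 choices (anything except 8).
The remaining 4 digits are filled from the other 8 symbols without repetition: 8 × 7 × 6 × 5 = 1680.
Total: 8 × 1680 = 13440.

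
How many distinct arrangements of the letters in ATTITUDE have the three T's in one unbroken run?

Treat the 3 copies of T as a single block. The multiset to arrange is then {TTT, A, D, E, I, U}, 6 items in all.
All 6 items are distinct, so there are (6)! = 720 arrangements.

720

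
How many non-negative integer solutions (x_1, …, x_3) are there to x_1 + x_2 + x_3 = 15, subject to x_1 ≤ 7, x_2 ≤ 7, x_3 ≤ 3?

6

Without the upper bounds there are C(17,2) = 136 ways to split 15 among 3 variables.
Subtract solutions that violate a single cap (substitute x_i' = x_i − (cap_i+1)): x_1 ≥ 8 gives C(9,2) = 36; x_2 ≥ 8 gives C(9,2) = 36; x_3 ≥ 4 gives C(13,2) = 78. Together 150.
Add back pairs where two caps are both exceeded: 0 + 10 + 10 = 20.
By inclusion–exclusion the count is 136 − 150 + 20 = 6.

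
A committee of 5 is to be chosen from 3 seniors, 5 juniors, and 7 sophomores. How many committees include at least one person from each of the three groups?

1925

Total 5-person selections from all 15: C(15,5) = 3003.
Selections missing a whole group: no seniors → C(12,5) = 792; no juniors → C(10,5) = 252; no sophomores → C(8,5) = 56.
Add back selections omitting two groups (i.e. drawn from a single group): C(3,5) + C(5,5) + C(7,5) = 22.
By inclusion–exclusion: 3003 − 1100 + 22 = 1925.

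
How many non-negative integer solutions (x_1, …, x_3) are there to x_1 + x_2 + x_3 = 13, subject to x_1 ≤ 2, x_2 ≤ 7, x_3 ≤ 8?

Ignoring the caps, the number of non-negative solutions to x_1+…+x_3 = 13 is C(15,2) = 105.
Subtract solutions that violate a single cap (substitute x_i' = x_i − (cap_i+1)): x_1 ≥ 3 gives C(12,2) = 66; x_2 ≥ 8 gives C(7,2) = 21; x_3 ≥ 9 gives C(6,2) = 15. Together 102.
Add back pairs where two caps are both exceeded: 6 + 3 + 0 = 9.
By inclusion–exclusion the count is 105 − 102 + 9 = 12.

12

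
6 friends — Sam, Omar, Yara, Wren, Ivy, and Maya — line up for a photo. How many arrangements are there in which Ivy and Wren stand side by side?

240

Place the 4 others and the Ivy-Wren pair as 5 objects in a line; the pair has 2 internal arrangements.
So the count is 2·(5)! = 240.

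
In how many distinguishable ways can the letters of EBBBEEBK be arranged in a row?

280

EBBBEEBK has 8 letters with B appearing 4 times and E appearing 3 times.
The number of distinct arrangements is 8!/(4!·3!) = 40320/144 = 280.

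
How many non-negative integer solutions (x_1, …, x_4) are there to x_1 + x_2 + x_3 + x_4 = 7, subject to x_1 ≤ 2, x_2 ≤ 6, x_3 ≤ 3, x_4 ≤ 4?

Ignoring the caps, the number of non-negative solutions to x_1+…+x_4 = 7 is C(10,3) = 120.
Subtract solutions that violate a single cap (substitute x_i' = x_i − (cap_i+1)): x_1 ≥ 3 gives C(7,3) = 35; x_2 ≥ 7 gives C(3,3) = 1; x_3 ≥ 4 gives C(6,3) = 20; x_4 ≥ 5 gives C(5,3) = 10. Together 66.
Add back pairs where two caps are both exceeded: 0 + 1 + 0 + 0 + 0 + 0 = 1.
By inclusion–exclusion the count is 120 − 66 + 1 = 55.

55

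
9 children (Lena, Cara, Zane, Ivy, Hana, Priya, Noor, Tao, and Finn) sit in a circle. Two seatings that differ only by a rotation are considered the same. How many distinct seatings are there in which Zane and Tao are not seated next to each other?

Without the restriction there are (8)! = 40320 seatings.
Those with Zane next to Tao: fuse the pair into one unit and seat 8 units around a circle — 2·(7)! = 10080.
Subtracting, 40320 − 10080 = 30240.

30240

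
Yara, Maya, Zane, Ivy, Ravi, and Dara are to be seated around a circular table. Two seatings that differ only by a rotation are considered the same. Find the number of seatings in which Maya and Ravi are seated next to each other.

48

Glue Maya and Ravi into a block (2 internal orders). Seating 5 units around a circle gives (4)! arrangements.
So 2 × (4)! = 2 × 24 = 48.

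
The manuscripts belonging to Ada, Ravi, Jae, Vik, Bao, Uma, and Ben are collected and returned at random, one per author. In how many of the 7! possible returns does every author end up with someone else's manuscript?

Let Aᵢ be the assignments in which author i gets their own manuscript. We want the size of the complement of A₁∪…∪A_7.
By inclusion–exclusion this is Σ_{j=0}^{7} (−1)^j C(7,j)·(7−j)!.
Computing: 5040 − 5040 + 2520 − 840 + 210 − 42 + 7 − 1 = 1854.

1854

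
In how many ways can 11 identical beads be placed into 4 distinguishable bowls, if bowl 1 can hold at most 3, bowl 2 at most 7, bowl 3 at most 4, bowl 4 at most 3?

60

Ignoring the caps, the number of non-negative solutions to x_1+…+x_4 = 11 is C(14,3) = 364.
Subtract solutions that violate a single cap (substitute x_i' = x_i − (cap_i+1)): x_1 ≥ 4 gives C(10,3) = 120; x_2 ≥ 8 gives C(6,3) = 20; x_3 ≥ 5 gives C(9,3) = 84; x_4 ≥ 4 gives C(10,3) = 120. Together 344.
Add back pairs where two caps are both exceeded: 0 + 10 + 20 + 0 + 0 + 10 = 40.
By inclusion–exclusion the count is 364 − 344 + 40 = 60.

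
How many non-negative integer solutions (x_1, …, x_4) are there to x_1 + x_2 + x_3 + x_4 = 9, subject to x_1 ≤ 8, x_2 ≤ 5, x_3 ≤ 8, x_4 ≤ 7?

Ignoring the caps, the number of non-negative solutions to x_1+…+x_4 = 9 is C(12,3) = 220.
Subtract solutions that violate a single cap (substitute x_i' = x_i − (cap_i+1)): x_1 ≥ 9 gives C(3,3) = 1; x_2 ≥ 6 gives C(6,3) = 20; x_3 ≥ 9 gives C(3,3) = 1; x_4 ≥ 8 gives C(4,3) = 4. Together 26.
No two caps can be exceeded simultaneously, so the pair terms are all 0.
By inclusion–exclusion the count is 220 − 26 + 0 = 194.

194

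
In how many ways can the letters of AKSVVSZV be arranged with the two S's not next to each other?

2520

Total arrangements of AKSVVSZV: 8!/(3!·2!) = 3360.
If the two S's are adjacent, glue them into one block, leaving 7 items to arrange: (7)!/(3!) = 840 ways.
Subtracting, 3360 − 840 = 2520 arrangements keep the S's apart.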